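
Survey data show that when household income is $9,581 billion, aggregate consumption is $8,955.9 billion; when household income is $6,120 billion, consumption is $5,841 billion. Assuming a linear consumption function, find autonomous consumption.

MPC = ΔC/ΔY = (8955.9 − 5841)/(9581 − 6120) = 3114.9/3461 = 0.9
a = C − MPC·Y = 5841 − 0.9(6120) = 5841 − 5508 = 333

a = 333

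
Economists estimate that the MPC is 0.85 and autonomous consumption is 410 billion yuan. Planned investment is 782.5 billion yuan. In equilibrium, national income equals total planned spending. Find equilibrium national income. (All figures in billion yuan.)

Y = 7950

Y = C + I = 410 + 0.85Y + 782.5
Y − 0.85Y = 1192.5
0.15Y = 1192.5, so Y = 1192.5/0.15 = 7950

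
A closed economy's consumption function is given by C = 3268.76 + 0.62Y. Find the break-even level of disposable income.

Y = 8602

At break-even, C = Y: 3268.76 + 0.62Y = Y
0.38Y = 3268.76, so Y = 3268.76/0.38 = 8602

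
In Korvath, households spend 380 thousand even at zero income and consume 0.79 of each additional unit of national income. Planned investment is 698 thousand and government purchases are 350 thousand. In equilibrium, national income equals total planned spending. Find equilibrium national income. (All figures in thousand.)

Y = C + I + G = 380 + 0.79Y + 698 + 350
Y − 0.79Y = 1428
0.21Y = 1428, so Y = 1428/0.21 = 6800

Y = 6800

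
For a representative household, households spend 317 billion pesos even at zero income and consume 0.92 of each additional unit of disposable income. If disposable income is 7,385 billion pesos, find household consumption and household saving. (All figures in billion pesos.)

C = 317 + 0.92(7385) = 317 + 6794.2 = 7111.2
S = Y − C = 7385 − 7111.2 = 273.8

C = 7111.2; S = 273.8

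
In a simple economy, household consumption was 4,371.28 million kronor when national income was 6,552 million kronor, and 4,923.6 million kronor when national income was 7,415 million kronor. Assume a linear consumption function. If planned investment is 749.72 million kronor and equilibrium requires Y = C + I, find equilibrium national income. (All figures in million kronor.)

MPC = (4923.6 − 4371.28)/(7415 − 6552) = 552.32/863 = 0.64
a = 4371.28 − 0.64(6552) = 178
Equilibrium: Y = 178 + 0.64Y + 749.72
0.36Y = 927.72, so Y = 927.72/0.36 = 2577

Y = 2577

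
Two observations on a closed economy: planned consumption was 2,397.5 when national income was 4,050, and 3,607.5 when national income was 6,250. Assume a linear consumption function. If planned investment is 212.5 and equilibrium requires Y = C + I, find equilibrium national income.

Y = 850

MPC = (3607.5 − 2397.5)/(6250 − 4050) = 1210/2200 = 0.55
a = 2397.5 − 0.55(4050) = 170
Equilibrium: Y = 170 + 0.55Y + 212.5
0.45Y = 382.5, so Y = 382.5/0.45 = 850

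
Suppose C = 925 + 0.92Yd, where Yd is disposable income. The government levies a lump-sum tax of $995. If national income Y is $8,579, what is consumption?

Yd = Y − T = 8579 − 995 = 7584
C = 925 + 0.92(7584) = 925 + 6977.28 = 7902.28

C = 7902.28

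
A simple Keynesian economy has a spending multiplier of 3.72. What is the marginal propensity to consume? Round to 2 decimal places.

k = 1/(1 − MPC), so 1 − MPC = 1/k = 1/3.72 = 0.2688
MPC = 1 − 0.2688 = 0.73

MPC = 0.73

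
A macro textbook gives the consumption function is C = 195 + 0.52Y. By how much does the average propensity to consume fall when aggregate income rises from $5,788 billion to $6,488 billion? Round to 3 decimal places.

At Y = 5788: C = 195 + 0.52(5788) = 3204.76, APC = 3204.76/5788 = 0.5537
At Y = 6488: C = 3568.76, APC = 3568.76/6488 = 0.5501
Fall in APC = 0.5537 − 0.5501 = 0.0036 ≈ 0.004

ΔAPC = 0.004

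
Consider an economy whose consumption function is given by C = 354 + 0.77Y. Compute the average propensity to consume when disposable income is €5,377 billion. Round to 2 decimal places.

C = 354 + 0.77(5377) = 4494.29
APC = C/Y = 4494.29/5377 = 0.84

APC = 0.84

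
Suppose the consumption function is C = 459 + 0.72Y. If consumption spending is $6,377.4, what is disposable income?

Y = 8220

459 + 0.72Y = 6377.4
0.72Y = 5918.4, so Y = 5918.4/0.72 = 8220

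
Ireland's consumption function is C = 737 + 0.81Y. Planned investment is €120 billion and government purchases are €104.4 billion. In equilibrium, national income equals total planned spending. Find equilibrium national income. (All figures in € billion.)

Y = C + I + G = 737 + 0.81Y + 120 + 104.4
Y − 0.81Y = 961.4
0.19Y = 961.4, so Y = 961.4/0.19 = 5060

Y = 5060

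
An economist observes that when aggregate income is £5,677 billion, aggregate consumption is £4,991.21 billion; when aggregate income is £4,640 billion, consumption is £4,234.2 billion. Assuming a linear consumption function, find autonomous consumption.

MPC = ΔC/ΔY = (4991.21 − 4234.2)/(5677 − 4640) = 757.01/1037 = 0.73
a = C − MPC·Y = 4234.2 − 0.73(4640) = 4234.2 − 3387.2 = 847

a = 847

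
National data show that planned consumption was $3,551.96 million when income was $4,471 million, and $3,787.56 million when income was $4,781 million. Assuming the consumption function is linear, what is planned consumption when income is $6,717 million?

MPC = (3787.56 − 3551.96)/(4781 − 4471) = 235.6/310 = 0.76
a = 3551.96 − 0.76(4471) = 3551.96 − 3397.96 = 154
C = 154 + 0.76(6717) = 154 + 5104.92 = 5258.92

C = 5258.92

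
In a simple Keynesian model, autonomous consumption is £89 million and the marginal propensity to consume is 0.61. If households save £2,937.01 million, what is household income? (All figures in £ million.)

Y = 7759

S = Y − C = -89 + 0.39Y
-89 + 0.39Y = 2937.01, so 0.39Y = 3026.01 and Y = 7759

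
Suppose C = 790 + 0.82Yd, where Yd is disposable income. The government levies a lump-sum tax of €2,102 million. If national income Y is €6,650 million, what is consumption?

C = 4519.36

Yd = Y − T = 6650 − 2102 = 4548
C = 790 + 0.82(4548) = 790 + 3729.36 = 4519.36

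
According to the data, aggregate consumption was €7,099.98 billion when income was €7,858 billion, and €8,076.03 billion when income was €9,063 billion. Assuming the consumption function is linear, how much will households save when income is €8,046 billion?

MPC = (8076.03 − 7099.98)/(9063 − 7858) = 976.05/1205 = 0.81
a = 7099.98 − 0.81(7858) = 7099.98 − 6364.98 = 735
C = 735 + 0.81(8046) = 7252.26
S = 8046 − 7252.26 = 793.74

S = 793.74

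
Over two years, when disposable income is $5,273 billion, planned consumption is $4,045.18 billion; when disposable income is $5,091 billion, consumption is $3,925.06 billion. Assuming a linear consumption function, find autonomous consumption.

MPC = ΔC/ΔY = (4045.18 − 3925.06)/(5273 − 5091) = 120.12/182 = 0.66
a = C − MPC·Y = 3925.06 − 0.66(5091) = 3925.06 − 3360.06 = 565

a = 565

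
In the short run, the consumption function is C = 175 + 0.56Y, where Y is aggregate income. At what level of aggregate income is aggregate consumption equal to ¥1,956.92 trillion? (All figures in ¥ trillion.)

175 + 0.56Y = 1956.92
0.56Y = 1781.92, so Y = 1781.92/0.56 = 3182

Y = 3182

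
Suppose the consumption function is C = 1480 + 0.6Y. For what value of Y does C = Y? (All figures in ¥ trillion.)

Y = 3700

At break-even, C = Y: 1480 + 0.6Y = Y
0.4Y = 1480, so Y = 1480/0.4 = 3700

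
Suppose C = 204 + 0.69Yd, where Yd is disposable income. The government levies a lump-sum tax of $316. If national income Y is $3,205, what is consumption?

C = 2197.41

Yd = Y − T = 3205 − 316 = 2889
C = 204 + 0.69(2889) = 204 + 1993.41 = 2197.41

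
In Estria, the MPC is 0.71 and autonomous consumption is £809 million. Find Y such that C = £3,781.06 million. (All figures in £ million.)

Y = 4186

809 + 0.71Y = 3781.06
0.71Y = 2972.06, so Y = 2972.06/0.71 = 4186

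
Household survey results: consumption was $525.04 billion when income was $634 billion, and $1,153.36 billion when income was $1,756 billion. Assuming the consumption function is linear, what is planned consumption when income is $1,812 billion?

C = 1184.72

MPC = (1153.36 − 525.04)/(1756 − 634) = 628.32/1122 = 0.56
a = 525.04 − 0.56(634) = 525.04 − 355.04 = 170
C = 170 + 0.56(1812) = 170 + 1014.72 = 1184.72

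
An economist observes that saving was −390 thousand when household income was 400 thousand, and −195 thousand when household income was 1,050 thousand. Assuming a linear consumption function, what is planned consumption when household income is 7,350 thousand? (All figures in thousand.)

C = 5655

MPS = ΔS/ΔY = (-195 − (-390))/(1050 − 400) = 195/650 = 0.3
MPC = 1 − MPS = 0.7
Autonomous saving = -390 − 0.3(400) = -510, so a = 510
C = 510 + 0.7(7350) = 510 + 5145 = 5655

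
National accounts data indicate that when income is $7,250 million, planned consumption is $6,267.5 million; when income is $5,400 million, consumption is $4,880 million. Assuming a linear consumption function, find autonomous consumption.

a = 830

MPC = ΔC/ΔY = (6267.5 − 4880)/(7250 − 5400) = 1387.5/1850 = 0.75
a = C − MPC·Y = 4880 − 0.75(5400) = 4880 − 4050 = 830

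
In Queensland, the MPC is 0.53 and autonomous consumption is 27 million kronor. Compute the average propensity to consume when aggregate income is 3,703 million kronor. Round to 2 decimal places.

C = 27 + 0.53(3703) = 1989.59
APC = C/Y = 1989.59/3703 = 0.54

APC = 0.54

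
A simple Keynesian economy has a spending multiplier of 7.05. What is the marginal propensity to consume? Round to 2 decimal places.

MPC = 0.86

k = 1/(1 − MPC), so 1 − MPC = 1/k = 1/7.05 = 0.1418
MPC = 1 − 0.1418 = 0.86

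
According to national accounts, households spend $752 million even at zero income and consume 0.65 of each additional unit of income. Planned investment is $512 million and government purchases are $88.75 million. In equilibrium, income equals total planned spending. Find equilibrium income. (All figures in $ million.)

Y = 3865

Y = C + I + G = 752 + 0.65Y + 512 + 88.75
Y − 0.65Y = 1352.75
0.35Y = 1352.75, so Y = 1352.75/0.35 = 3865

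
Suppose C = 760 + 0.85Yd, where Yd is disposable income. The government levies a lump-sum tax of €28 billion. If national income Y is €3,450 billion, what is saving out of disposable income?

S = -246.7

Yd = Y − T = 3450 − 28 = 3422
C = 760 + 0.85(3422) = 760 + 2908.7 = 3668.7
S = Yd − C = 3422 − 3668.7 = -246.7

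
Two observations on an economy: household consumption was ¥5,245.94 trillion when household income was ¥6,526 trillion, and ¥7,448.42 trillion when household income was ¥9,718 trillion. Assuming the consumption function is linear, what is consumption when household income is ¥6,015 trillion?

MPC = (7448.42 − 5245.94)/(9718 − 6526) = 2202.48/3192 = 0.69
a = 5245.94 − 0.69(6526) = 5245.94 − 4502.94 = 743
C = 743 + 0.69(6015) = 743 + 4150.35 = 4893.35

C = 4893.35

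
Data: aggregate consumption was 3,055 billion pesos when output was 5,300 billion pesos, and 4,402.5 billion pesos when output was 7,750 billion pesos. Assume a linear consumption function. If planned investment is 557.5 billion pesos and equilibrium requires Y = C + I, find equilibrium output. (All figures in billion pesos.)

Y = 1550

MPC = (4402.5 − 3055)/(7750 − 5300) = 1347.5/2450 = 0.55
a = 3055 − 0.55(5300) = 140
Equilibrium: Y = 140 + 0.55Y + 557.5
0.45Y = 697.5, so Y = 697.5/0.45 = 1550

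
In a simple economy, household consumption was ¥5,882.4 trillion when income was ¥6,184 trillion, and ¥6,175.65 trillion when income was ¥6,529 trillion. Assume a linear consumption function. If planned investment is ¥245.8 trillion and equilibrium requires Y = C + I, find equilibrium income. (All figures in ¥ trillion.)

Y = 5812

MPC = (6175.65 − 5882.4)/(6529 − 6184) = 293.25/345 = 0.85
a = 5882.4 − 0.85(6184) = 626
Equilibrium: Y = 626 + 0.85Y + 245.8
0.15Y = 871.8, so Y = 871.8/0.15 = 5812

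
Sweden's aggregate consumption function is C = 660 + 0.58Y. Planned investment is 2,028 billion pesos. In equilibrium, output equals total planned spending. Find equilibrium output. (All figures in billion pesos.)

Y = C + I = 660 + 0.58Y + 2028
Y − 0.58Y = 2688
0.42Y = 2688, so Y = 2688/0.42 = 6400

Y = 6400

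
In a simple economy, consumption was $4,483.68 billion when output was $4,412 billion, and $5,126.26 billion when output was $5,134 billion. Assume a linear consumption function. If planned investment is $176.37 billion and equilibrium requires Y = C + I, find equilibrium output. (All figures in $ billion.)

Y = 6667

MPC = (5126.26 − 4483.68)/(5134 − 4412) = 642.58/722 = 0.89
a = 4483.68 − 0.89(4412) = 557
Equilibrium: Y = 557 + 0.89Y + 176.37
0.11Y = 733.37, so Y = 733.37/0.11 = 6667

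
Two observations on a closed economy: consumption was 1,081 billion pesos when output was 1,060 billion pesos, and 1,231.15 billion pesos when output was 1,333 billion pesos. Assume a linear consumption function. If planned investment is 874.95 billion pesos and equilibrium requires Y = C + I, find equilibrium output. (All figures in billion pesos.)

Y = 3051

MPC = (1231.15 − 1081)/(1333 − 1060) = 150.15/273 = 0.55
a = 1081 − 0.55(1060) = 498
Equilibrium: Y = 498 + 0.55Y + 874.95
0.45Y = 1372.95, so Y = 1372.95/0.45 = 3051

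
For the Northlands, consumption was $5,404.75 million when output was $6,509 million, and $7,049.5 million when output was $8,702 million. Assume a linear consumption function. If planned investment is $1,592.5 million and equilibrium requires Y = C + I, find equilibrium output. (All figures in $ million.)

MPC = (7049.5 − 5404.75)/(8702 − 6509) = 1644.75/2193 = 0.75
a = 5404.75 − 0.75(6509) = 523
Equilibrium: Y = 523 + 0.75Y + 1592.5
0.25Y = 2115.5, so Y = 2115.5/0.25 = 8462

Y = 8462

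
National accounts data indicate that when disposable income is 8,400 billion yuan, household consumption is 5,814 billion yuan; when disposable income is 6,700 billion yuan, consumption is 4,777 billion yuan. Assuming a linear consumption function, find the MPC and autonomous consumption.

MPC = ΔC/ΔY = (5814 − 4777)/(8400 − 6700) = 1037/1700 = 0.61
a = C − MPC·Y = 4777 − 0.61(6700) = 4777 − 4087 = 690

MPC = 0.61; a = 690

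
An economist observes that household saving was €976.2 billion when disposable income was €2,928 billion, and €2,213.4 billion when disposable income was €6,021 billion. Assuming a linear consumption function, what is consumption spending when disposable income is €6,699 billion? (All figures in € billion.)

C = 4214.4

MPS = ΔS/ΔY = (2213.4 − 976.2)/(6021 − 2928) = 1237.2/3093 = 0.4
MPC = 1 − MPS = 0.6
Autonomous saving = 976.2 − 0.4(2928) = -195, so a = 195
C = 195 + 0.6(6699) = 195 + 4019.4 = 4214.4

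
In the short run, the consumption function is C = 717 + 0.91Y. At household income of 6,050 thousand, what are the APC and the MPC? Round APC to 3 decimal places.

APC = 1.029; MPC = 0.91

MPC = 0.91 (the slope of the consumption function)
C = 717 + 0.91(6050) = 6222.5, so APC = 6222.5/6050 = 1.029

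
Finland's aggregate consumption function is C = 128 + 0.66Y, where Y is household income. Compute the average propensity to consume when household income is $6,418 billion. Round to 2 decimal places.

APC = 0.68

C = 128 + 0.66(6418) = 4363.88
APC = C/Y = 4363.88/6418 = 0.68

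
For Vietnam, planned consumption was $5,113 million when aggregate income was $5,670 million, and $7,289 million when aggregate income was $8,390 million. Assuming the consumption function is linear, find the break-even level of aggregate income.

Y = 2885

MPC = (7289 − 5113)/(8390 − 5670) = 2176/2720 = 0.8
a = 5113 − 0.8(5670) = 5113 − 4536 = 577
Break-even: Y = a/(1−MPC) = 577/0.2 = 2885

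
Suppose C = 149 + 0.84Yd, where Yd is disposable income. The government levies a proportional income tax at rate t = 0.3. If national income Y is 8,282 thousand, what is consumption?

Yd = (1 − 0.3)(8282) = 0.7(8282) = 5797.4
C = 149 + 0.84(5797.4) = 149 + 4869.816 = 5018.816

C = 5018.816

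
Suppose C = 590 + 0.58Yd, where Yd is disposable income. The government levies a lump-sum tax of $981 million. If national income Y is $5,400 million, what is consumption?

Yd = Y − T = 5400 − 981 = 4419
C = 590 + 0.58(4419) = 590 + 2563.02 = 3153.02

C = 3153.02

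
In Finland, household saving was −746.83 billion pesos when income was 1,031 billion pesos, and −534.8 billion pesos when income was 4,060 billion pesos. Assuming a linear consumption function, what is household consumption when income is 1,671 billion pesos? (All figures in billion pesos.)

MPS = ΔS/ΔY = (-534.8 − (-746.83))/(4060 − 1031) = 212.03/3029 = 0.07
MPC = 1 − MPS = 0.93
Autonomous saving = -746.83 − 0.07(1031) = -819, so a = 819
C = 819 + 0.93(1671) = 819 + 1554.03 = 2373.03

C = 2373.03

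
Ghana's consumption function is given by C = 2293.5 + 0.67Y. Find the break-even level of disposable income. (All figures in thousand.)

Y = 6950

At break-even, C = Y: 2293.5 + 0.67Y = Y
0.33Y = 2293.5, so Y = 2293.5/0.33 = 6950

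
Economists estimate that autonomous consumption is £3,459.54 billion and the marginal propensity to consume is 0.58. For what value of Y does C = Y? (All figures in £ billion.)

Y = 8237

At break-even, C = Y: 3459.54 + 0.58Y = Y
0.42Y = 3459.54, so Y = 3459.54/0.42 = 8237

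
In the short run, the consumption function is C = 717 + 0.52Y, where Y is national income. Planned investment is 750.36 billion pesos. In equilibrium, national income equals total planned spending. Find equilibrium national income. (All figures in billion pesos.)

Y = 3057

Y = C + I = 717 + 0.52Y + 750.36
Y − 0.52Y = 1467.36
0.48Y = 1467.36, so Y = 1467.36/0.48 = 3057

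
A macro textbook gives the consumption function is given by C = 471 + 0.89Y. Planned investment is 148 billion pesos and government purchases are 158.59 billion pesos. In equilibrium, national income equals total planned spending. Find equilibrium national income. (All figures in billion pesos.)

Y = 7069

Y = C + I + G = 471 + 0.89Y + 148 + 158.59
Y − 0.89Y = 777.59
0.11Y = 777.59, so Y = 777.59/0.11 = 7069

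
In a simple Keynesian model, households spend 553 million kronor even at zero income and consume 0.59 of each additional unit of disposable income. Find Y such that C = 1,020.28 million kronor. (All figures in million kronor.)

553 + 0.59Y = 1020.28
0.59Y = 467.28, so Y = 467.28/0.59 = 792

Y = 792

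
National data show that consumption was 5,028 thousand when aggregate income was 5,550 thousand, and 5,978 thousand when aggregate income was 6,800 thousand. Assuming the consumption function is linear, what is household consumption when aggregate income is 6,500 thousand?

MPC = (5978 − 5028)/(6800 − 5550) = 950/1250 = 0.76
a = 5028 − 0.76(5550) = 5028 − 4218 = 810
C = 810 + 0.76(6500) = 810 + 4940 = 5750

C = 5750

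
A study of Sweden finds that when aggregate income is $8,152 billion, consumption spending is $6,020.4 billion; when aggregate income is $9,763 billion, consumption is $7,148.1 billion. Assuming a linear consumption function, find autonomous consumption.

a = 314

MPC = ΔC/ΔY = (7148.1 − 6020.4)/(9763 − 8152) = 1127.7/1611 = 0.7
a = C − MPC·Y = 6020.4 − 0.7(8152) = 6020.4 − 5706.4 = 314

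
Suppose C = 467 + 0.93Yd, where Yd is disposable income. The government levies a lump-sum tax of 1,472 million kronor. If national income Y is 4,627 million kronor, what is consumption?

C = 3401.15

Yd = Y − T = 4627 − 1472 = 3155
C = 467 + 0.93(3155) = 467 + 2934.15 = 3401.15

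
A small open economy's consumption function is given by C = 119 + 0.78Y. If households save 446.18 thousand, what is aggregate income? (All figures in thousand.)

S = Y − C = -119 + 0.22Y
-119 + 0.22Y = 446.18, so 0.22Y = 565.18 and Y = 2569

Y = 2569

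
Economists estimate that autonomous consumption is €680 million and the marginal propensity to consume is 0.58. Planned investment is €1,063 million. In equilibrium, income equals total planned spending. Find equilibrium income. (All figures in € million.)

Y = 4150

Y = C + I = 680 + 0.58Y + 1063
Y − 0.58Y = 1743
0.42Y = 1743, so Y = 1743/0.42 = 4150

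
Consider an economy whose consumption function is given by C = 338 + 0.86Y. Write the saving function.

S = -338 + 0.14Y

S = Y − C = Y − (338 + 0.86Y) = -338 + (1 − 0.86)Y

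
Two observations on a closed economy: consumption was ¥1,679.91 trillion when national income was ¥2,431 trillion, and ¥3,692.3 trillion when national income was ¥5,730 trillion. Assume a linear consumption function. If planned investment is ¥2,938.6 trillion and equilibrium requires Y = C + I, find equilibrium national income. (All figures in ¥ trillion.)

MPC = (3692.3 − 1679.91)/(5730 − 2431) = 2012.39/3299 = 0.61
a = 1679.91 − 0.61(2431) = 197
Equilibrium: Y = 197 + 0.61Y + 2938.6
0.39Y = 3135.6, so Y = 3135.6/0.39 = 8040

Y = 8040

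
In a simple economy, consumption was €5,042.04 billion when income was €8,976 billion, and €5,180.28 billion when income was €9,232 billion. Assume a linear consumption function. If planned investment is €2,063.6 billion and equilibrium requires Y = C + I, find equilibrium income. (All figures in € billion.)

MPC = (5180.28 − 5042.04)/(9232 − 8976) = 138.24/256 = 0.54
a = 5042.04 − 0.54(8976) = 195
Equilibrium: Y = 195 + 0.54Y + 2063.6
0.46Y = 2258.6, so Y = 2258.6/0.46 = 4910

Y = 4910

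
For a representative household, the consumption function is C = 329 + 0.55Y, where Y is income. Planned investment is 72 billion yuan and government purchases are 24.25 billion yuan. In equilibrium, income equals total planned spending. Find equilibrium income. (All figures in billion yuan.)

Y = C + I + G = 329 + 0.55Y + 72 + 24.25
Y − 0.55Y = 425.25
0.45Y = 425.25, so Y = 425.25/0.45 = 945

Y = 945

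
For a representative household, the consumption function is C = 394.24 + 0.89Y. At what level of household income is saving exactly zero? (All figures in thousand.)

At break-even, C = Y: 394.24 + 0.89Y = Y
0.11Y = 394.24, so Y = 394.24/0.11 = 3584

Y = 3584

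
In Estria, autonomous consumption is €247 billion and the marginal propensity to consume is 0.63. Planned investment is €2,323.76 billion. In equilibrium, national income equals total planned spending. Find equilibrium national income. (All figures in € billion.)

Y = 6948

Y = C + I = 247 + 0.63Y + 2323.76
Y − 0.63Y = 2570.76
0.37Y = 2570.76, so Y = 2570.76/0.37 = 6948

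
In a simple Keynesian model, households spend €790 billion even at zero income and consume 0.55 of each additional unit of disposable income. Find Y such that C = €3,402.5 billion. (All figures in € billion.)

Y = 4750

790 + 0.55Y = 3402.5
0.55Y = 2612.5, so Y = 2612.5/0.55 = 4750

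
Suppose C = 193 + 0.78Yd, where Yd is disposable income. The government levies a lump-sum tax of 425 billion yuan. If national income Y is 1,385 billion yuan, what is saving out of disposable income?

S = 18.2

Yd = Y − T = 1385 − 425 = 960
C = 193 + 0.78(960) = 193 + 748.8 = 941.8
S = Yd − C = 960 − 941.8 = 18.2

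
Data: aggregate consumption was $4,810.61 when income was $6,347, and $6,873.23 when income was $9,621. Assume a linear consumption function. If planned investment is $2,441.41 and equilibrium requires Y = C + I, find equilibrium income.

MPC = (6873.23 − 4810.61)/(9621 − 6347) = 2062.62/3274 = 0.63
a = 4810.61 − 0.63(6347) = 812
Equilibrium: Y = 812 + 0.63Y + 2441.41
0.37Y = 3253.41, so Y = 3253.41/0.37 = 8793

Y = 8793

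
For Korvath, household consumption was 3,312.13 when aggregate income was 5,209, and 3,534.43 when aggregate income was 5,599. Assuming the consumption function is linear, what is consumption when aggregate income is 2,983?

C = 2043.31

MPC = (3534.43 − 3312.13)/(5599 − 5209) = 222.3/390 = 0.57
a = 3312.13 − 0.57(5209) = 3312.13 − 2969.13 = 343
C = 343 + 0.57(2983) = 343 + 1700.31 = 2043.31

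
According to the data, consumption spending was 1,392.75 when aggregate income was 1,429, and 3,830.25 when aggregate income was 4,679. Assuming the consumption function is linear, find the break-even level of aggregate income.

Y = 1284

MPC = (3830.25 − 1392.75)/(4679 − 1429) = 2437.5/3250 = 0.75
a = 1392.75 − 0.75(1429) = 1392.75 − 1071.75 = 321
Break-even: Y = a/(1−MPC) = 321/0.25 = 1284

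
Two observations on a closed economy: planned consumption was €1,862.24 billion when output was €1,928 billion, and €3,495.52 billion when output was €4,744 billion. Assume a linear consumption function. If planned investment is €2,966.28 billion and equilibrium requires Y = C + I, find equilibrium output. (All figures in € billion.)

MPC = (3495.52 − 1862.24)/(4744 − 1928) = 1633.28/2816 = 0.58
a = 1862.24 − 0.58(1928) = 744
Equilibrium: Y = 744 + 0.58Y + 2966.28
0.42Y = 3710.28, so Y = 3710.28/0.42 = 8834

Y = 8834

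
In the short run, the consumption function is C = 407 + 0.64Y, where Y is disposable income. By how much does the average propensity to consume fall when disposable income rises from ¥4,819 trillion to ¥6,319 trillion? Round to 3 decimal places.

ΔAPC = 0.020

At Y = 4819: C = 407 + 0.64(4819) = 3491.16, APC = 3491.16/4819 = 0.7245
At Y = 6319: C = 4451.16, APC = 4451.16/6319 = 0.7044
Fall in APC = 0.7245 − 0.7044 = 0.0201 ≈ 0.020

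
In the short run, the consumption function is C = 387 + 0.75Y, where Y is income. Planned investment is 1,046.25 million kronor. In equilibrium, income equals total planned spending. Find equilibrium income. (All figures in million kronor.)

Y = 5733

Y = C + I = 387 + 0.75Y + 1046.25
Y − 0.75Y = 1433.25
0.25Y = 1433.25, so Y = 1433.25/0.25 = 5733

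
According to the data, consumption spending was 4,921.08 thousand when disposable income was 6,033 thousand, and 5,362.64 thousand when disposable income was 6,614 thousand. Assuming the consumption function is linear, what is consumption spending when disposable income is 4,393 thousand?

MPC = (5362.64 − 4921.08)/(6614 − 6033) = 441.56/581 = 0.76
a = 4921.08 − 0.76(6033) = 4921.08 − 4585.08 = 336
C = 336 + 0.76(4393) = 336 + 3338.68 = 3674.68

C = 3674.68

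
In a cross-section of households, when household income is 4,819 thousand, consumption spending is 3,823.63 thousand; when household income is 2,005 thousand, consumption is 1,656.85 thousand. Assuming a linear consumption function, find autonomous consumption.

MPC = ΔC/ΔY = (3823.63 − 1656.85)/(4819 − 2005) = 2166.78/2814 = 0.77
a = C − MPC·Y = 1656.85 − 0.77(2005) = 1656.85 − 1543.85 = 113

a = 113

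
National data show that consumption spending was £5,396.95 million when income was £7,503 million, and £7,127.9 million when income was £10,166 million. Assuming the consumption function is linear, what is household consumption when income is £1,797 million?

C = 1688.05

MPC = (7127.9 − 5396.95)/(10166 − 7503) = 1730.95/2663 = 0.65
a = 5396.95 − 0.65(7503) = 5396.95 − 4876.95 = 520
C = 520 + 0.65(1797) = 520 + 1168.05 = 1688.05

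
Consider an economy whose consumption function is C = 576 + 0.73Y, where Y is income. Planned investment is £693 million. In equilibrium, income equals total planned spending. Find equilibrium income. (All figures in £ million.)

Y = C + I = 576 + 0.73Y + 693
Y − 0.73Y = 1269
0.27Y = 1269, so Y = 1269/0.27 = 4700

Y = 4700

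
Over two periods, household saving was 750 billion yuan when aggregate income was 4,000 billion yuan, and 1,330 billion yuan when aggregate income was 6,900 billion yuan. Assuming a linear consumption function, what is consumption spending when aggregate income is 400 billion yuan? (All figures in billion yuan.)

C = 370

MPS = ΔS/ΔY = (1330 − 750)/(6900 − 4000) = 580/2900 = 0.2
MPC = 1 − MPS = 0.8
Autonomous saving = 750 − 0.2(4000) = -50, so a = 50
C = 50 + 0.8(400) = 50 + 320 = 370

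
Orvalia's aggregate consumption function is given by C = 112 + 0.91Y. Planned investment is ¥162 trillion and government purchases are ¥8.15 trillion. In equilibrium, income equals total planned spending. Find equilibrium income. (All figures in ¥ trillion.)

Y = C + I + G = 112 + 0.91Y + 162 + 8.15
Y − 0.91Y = 282.15
0.09Y = 282.15, so Y = 282.15/0.09 = 3135

Y = 3135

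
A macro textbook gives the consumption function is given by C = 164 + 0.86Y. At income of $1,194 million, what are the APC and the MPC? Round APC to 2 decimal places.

APC = 1.00; MPC = 0.86

MPC = 0.86 (the slope of the consumption function)
C = 164 + 0.86(1194) = 1190.84, so APC = 1190.84/1194 = 1.00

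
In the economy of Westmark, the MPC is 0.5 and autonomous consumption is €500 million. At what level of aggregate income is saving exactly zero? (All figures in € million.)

At break-even, C = Y: 500 + 0.5Y = Y
0.5Y = 500, so Y = 500/0.5 = 1000

Y = 1000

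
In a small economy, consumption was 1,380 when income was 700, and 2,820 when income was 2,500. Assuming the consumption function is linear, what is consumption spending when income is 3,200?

MPC = (2820 − 1380)/(2500 − 700) = 1440/1800 = 0.8
a = 1380 − 0.8(700) = 1380 − 560 = 820
C = 820 + 0.8(3200) = 820 + 2560 = 3380

C = 3380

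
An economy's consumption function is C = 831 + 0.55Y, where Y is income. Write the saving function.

S = Y − C = Y − (831 + 0.55Y) = -831 + (1 − 0.55)Y

S = -831 + 0.45Y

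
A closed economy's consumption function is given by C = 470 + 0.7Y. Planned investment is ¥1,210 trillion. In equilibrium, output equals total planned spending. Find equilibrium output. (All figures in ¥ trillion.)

Y = 5600

Y = C + I = 470 + 0.7Y + 1210
Y − 0.7Y = 1680
0.3Y = 1680, so Y = 1680/0.3 = 5600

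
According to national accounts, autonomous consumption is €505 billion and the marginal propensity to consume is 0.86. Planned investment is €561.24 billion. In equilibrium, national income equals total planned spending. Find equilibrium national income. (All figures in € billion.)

Y = 7616

Y = C + I = 505 + 0.86Y + 561.24
Y − 0.86Y = 1066.24
0.14Y = 1066.24, so Y = 1066.24/0.14 = 7616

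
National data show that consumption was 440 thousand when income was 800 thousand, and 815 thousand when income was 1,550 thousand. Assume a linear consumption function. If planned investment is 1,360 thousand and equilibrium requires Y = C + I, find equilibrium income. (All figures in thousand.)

Y = 2800

MPC = (815 − 440)/(1550 − 800) = 375/750 = 0.5
a = 440 − 0.5(800) = 40
Equilibrium: Y = 40 + 0.5Y + 1360
0.5Y = 1400, so Y = 1400/0.5 = 2800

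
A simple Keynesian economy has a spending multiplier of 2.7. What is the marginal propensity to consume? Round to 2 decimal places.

MPC = 0.63

k = 1/(1 − MPC), so 1 − MPC = 1/k = 1/2.7 = 0.3704
MPC = 1 − 0.3704 = 0.63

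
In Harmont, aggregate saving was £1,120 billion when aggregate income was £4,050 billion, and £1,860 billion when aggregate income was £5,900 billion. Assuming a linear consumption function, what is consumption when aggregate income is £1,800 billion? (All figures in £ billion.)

MPS = ΔS/ΔY = (1860 − 1120)/(5900 − 4050) = 740/1850 = 0.4
MPC = 1 − MPS = 0.6
Autonomous saving = 1120 − 0.4(4050) = -500, so a = 500
C = 500 + 0.6(1800) = 500 + 1080 = 1580

C = 1580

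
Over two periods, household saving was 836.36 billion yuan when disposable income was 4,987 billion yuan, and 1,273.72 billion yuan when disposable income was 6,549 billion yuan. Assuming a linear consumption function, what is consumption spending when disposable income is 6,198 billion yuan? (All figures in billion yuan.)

C = 5022.56

MPS = ΔS/ΔY = (1273.72 − 836.36)/(6549 − 4987) = 437.36/1562 = 0.28
MPC = 1 − MPS = 0.72
Autonomous saving = 836.36 − 0.28(4987) = -560, so a = 560
C = 560 + 0.72(6198) = 560 + 4462.56 = 5022.56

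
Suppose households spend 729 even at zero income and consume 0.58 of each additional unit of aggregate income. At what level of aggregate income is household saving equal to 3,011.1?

Y = 8905

S = Y − C = -729 + 0.42Y
-729 + 0.42Y = 3011.1, so 0.42Y = 3740.1 and Y = 8905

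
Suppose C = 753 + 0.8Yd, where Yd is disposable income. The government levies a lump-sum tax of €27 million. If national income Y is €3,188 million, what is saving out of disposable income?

S = -120.8

Yd = Y − T = 3188 − 27 = 3161
C = 753 + 0.8(3161) = 753 + 2528.8 = 3281.8
S = Yd − C = 3161 − 3281.8 = -120.8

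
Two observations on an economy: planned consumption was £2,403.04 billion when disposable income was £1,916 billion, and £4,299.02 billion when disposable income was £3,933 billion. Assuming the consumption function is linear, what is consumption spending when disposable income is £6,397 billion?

C = 6615.18

MPC = (4299.02 − 2403.04)/(3933 − 1916) = 1895.98/2017 = 0.94
a = 2403.04 − 0.94(1916) = 2403.04 − 1801.04 = 602
C = 602 + 0.94(6397) = 602 + 6013.18 = 6615.18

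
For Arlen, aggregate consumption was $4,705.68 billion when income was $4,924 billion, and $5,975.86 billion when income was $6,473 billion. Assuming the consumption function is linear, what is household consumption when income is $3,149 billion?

MPC = (5975.86 − 4705.68)/(6473 − 4924) = 1270.18/1549 = 0.82
a = 4705.68 − 0.82(4924) = 4705.68 − 4037.68 = 668
C = 668 + 0.82(3149) = 668 + 2582.18 = 3250.18

C = 3250.18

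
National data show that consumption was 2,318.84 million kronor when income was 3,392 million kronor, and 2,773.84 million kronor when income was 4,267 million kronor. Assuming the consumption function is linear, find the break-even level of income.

MPC = (2773.84 − 2318.84)/(4267 − 3392) = 455/875 = 0.52
a = 2318.84 − 0.52(3392) = 2318.84 − 1763.84 = 555
Break-even: Y = a/(1−MPC) = 555/0.48 = 1156.25

Y = 1156.25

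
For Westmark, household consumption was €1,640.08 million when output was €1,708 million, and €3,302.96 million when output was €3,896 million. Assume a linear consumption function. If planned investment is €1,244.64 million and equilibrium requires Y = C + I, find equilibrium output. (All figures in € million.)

Y = 6611

MPC = (3302.96 − 1640.08)/(3896 − 1708) = 1662.88/2188 = 0.76
a = 1640.08 − 0.76(1708) = 342
Equilibrium: Y = 342 + 0.76Y + 1244.64
0.24Y = 1586.64, so Y = 1586.64/0.24 = 6611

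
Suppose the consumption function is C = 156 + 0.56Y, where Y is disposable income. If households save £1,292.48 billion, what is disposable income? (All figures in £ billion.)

S = Y − C = -156 + 0.44Y
-156 + 0.44Y = 1292.48, so 0.44Y = 1448.48 and Y = 3292

Y = 3292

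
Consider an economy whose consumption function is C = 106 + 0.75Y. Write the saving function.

S = Y − C = Y − (106 + 0.75Y) = -106 + (1 − 0.75)Y

S = -106 + 0.25Y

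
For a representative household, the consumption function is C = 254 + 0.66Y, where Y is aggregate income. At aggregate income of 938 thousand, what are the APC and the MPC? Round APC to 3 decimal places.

MPC = 0.66 (the slope of the consumption function)
C = 254 + 0.66(938) = 873.08, so APC = 873.08/938 = 0.931

APC = 0.931; MPC = 0.66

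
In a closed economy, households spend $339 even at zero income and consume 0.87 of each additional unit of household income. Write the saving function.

S = -339 + 0.13Y

S = Y − C = Y − (339 + 0.87Y) = -339 + (1 − 0.87)Y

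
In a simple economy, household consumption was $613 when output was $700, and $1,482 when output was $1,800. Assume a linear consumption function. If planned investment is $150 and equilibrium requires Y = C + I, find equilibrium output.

MPC = (1482 − 613)/(1800 − 700) = 869/1100 = 0.79
a = 613 − 0.79(700) = 60
Equilibrium: Y = 60 + 0.79Y + 150
0.21Y = 210, so Y = 210/0.21 = 1000

Y = 1000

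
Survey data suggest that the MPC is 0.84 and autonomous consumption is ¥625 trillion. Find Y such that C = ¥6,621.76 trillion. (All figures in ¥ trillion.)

Y = 7139

625 + 0.84Y = 6621.76
0.84Y = 5996.76, so Y = 5996.76/0.84 = 7139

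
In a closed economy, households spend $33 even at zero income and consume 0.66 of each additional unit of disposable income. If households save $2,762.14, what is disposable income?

S = Y − C = -33 + 0.34Y
-33 + 0.34Y = 2762.14, so 0.34Y = 2795.14 and Y = 8221

Y = 8221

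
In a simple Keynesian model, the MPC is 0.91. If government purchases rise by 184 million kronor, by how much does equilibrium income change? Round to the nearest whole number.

ΔY ≈ 2044

The multiplier is 1/(1 − MPC) = 1/0.09.
ΔY = 184/0.09 = 2044.44 ≈ 2044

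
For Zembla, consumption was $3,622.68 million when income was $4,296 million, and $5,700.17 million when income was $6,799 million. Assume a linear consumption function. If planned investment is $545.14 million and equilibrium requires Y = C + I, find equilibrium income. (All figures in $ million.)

Y = 3542

MPC = (5700.17 − 3622.68)/(6799 − 4296) = 2077.49/2503 = 0.83
a = 3622.68 − 0.83(4296) = 57
Equilibrium: Y = 57 + 0.83Y + 545.14
0.17Y = 602.14, so Y = 602.14/0.17 = 3542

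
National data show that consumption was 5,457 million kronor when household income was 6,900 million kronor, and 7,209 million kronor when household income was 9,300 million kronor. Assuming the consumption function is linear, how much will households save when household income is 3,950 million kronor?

S = 646.5

MPC = (7209 − 5457)/(9300 − 6900) = 1752/2400 = 0.73
a = 5457 − 0.73(6900) = 5457 − 5037 = 420
C = 420 + 0.73(3950) = 3303.5
S = 3950 − 3303.5 = 646.5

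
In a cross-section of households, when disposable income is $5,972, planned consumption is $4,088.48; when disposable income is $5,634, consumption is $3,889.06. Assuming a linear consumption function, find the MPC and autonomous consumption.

MPC = 0.59; a = 565

MPC = ΔC/ΔY = (4088.48 − 3889.06)/(5972 − 5634) = 199.42/338 = 0.59
a = C − MPC·Y = 3889.06 − 0.59(5634) = 3889.06 − 3324.06 = 565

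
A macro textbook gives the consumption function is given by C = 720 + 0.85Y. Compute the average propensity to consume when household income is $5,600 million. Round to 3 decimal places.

APC = 0.979

C = 720 + 0.85(5600) = 5480
APC = C/Y = 5480/5600 = 0.979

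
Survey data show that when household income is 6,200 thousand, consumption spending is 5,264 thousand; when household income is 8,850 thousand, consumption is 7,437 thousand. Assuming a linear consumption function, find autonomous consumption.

MPC = ΔC/ΔY = (7437 − 5264)/(8850 − 6200) = 2173/2650 = 0.82
a = C − MPC·Y = 5264 − 0.82(6200) = 5264 − 5084 = 180

a = 180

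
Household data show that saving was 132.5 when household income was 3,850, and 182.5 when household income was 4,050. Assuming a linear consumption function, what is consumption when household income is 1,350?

MPS = ΔS/ΔY = (182.5 − 132.5)/(4050 − 3850) = 50/200 = 0.25
MPC = 1 − MPS = 0.75
Autonomous saving = 132.5 − 0.25(3850) = -830, so a = 830
C = 830 + 0.75(1350) = 830 + 1012.5 = 1842.5

C = 1842.5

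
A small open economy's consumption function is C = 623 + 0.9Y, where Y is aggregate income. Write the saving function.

S = Y − C = Y − (623 + 0.9Y) = -623 + (1 − 0.9)Y

S = -623 + 0.1Y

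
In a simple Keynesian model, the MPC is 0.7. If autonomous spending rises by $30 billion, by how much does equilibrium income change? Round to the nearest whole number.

ΔY ≈ 100

The multiplier is 1/(1 − MPC) = 1/0.3.
ΔY = 30/0.3 = 100.00 ≈ 100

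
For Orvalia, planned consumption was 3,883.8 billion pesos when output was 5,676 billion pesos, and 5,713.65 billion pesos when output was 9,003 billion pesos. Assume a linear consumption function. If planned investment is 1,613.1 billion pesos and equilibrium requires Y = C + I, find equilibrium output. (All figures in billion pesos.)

MPC = (5713.65 − 3883.8)/(9003 − 5676) = 1829.85/3327 = 0.55
a = 3883.8 − 0.55(5676) = 762
Equilibrium: Y = 762 + 0.55Y + 1613.1
0.45Y = 2375.1, so Y = 2375.1/0.45 = 5278

Y = 5278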